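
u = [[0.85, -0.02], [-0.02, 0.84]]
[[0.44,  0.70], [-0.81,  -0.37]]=u @[[0.5, 0.81],[-0.95, -0.42]]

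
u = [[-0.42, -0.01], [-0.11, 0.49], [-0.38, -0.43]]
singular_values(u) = [0.71, 0.51]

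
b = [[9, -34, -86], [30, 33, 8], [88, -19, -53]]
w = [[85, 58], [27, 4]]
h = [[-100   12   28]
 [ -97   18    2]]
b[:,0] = [9, 30, 88]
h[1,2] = 2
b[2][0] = 88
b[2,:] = [88, -19, -53]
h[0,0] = -100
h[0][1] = 12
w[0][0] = 85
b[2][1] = -19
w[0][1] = 58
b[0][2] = -86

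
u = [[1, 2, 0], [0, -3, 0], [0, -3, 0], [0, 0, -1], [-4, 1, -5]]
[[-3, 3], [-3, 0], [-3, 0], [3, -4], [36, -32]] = u @[[-5, 3], [1, 0], [-3, 4]]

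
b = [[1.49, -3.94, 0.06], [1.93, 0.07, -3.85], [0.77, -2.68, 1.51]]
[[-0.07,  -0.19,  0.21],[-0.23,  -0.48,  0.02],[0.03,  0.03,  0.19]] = b @ [[-0.02, -0.05, 0.11], [0.01, 0.03, -0.01], [0.05, 0.1, 0.05]]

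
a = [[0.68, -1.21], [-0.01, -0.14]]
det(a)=-0.107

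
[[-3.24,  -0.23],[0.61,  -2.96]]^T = [[-3.24, 0.61], [-0.23, -2.96]]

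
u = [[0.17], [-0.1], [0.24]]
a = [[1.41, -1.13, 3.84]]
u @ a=[[0.24, -0.19, 0.65], [-0.14, 0.11, -0.38], [0.34, -0.27, 0.92]]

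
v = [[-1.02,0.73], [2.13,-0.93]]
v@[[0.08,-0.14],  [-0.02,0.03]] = [[-0.1, 0.16], [0.19, -0.33]]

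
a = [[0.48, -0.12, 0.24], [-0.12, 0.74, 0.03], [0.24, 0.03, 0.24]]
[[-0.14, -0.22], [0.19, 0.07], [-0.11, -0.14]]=a@[[0.02, -0.29], [0.28, 0.06], [-0.50, -0.32]]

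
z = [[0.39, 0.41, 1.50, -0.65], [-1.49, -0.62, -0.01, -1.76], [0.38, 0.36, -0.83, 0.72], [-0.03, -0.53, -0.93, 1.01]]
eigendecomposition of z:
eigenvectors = [[0.41, -0.61, 0.76, -0.71], [0.6, -0.24, -0.42, 0.45], [-0.67, 0.12, -0.18, 0.28], [-0.13, 0.75, -0.45, 0.45]]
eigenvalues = [-1.25, 1.06, 0.18, -0.05]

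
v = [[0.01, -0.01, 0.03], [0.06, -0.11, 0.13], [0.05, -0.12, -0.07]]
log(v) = [[-6.05, 0.89, 0.04], [-1.58, -1.87, 2.22], [1.32, -2.33, -1.58]]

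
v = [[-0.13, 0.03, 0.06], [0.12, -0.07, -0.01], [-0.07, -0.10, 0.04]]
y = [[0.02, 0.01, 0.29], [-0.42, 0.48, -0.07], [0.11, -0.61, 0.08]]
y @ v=[[-0.02, -0.03, 0.01], [0.12, -0.04, -0.03], [-0.09, 0.04, 0.02]]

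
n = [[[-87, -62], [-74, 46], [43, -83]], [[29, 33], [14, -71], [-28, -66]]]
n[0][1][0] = -74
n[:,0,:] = [[-87, -62], [29, 33]]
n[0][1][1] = 46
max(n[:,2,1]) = -66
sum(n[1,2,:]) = -94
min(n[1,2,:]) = -66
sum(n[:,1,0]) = -60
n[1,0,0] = 29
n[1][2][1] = -66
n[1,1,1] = -71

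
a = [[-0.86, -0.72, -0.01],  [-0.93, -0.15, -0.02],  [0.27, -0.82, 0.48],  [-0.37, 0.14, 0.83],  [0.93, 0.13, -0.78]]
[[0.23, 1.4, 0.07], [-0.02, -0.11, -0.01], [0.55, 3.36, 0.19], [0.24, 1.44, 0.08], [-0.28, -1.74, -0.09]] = a@ [[0.08,  0.48,  0.03], [-0.42,  -2.55,  -0.14], [0.39,  2.38,  0.13]]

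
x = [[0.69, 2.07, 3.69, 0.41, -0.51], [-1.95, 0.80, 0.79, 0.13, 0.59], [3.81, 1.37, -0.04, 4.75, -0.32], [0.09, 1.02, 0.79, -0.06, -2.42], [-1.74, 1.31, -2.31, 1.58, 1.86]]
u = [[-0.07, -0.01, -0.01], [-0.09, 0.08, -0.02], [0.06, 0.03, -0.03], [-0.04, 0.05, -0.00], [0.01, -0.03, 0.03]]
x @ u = [[-0.03,0.31,-0.17], [0.11,0.10,-0.0], [-0.59,0.32,-0.07], [-0.07,0.17,-0.12], [-0.18,0.08,0.12]]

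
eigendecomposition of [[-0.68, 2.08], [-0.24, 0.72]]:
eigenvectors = [[(0.95+0j),(0.95-0j)], [0.32+0.04j,0.32-0.04j]]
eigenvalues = [(0.02+0.1j), (0.02-0.1j)]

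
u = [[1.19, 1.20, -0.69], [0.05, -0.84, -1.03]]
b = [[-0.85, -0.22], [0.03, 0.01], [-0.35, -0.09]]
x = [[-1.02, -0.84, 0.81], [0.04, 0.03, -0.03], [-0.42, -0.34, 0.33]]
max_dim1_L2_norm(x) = 1.55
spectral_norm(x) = 1.68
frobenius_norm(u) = 2.26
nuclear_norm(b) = 0.95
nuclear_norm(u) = 3.15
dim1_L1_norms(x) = [2.67, 0.1, 1.09]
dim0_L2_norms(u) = [1.19, 1.46, 1.24]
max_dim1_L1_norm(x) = 2.67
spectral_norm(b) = 0.95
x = b @ u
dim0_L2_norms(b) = [0.92, 0.24]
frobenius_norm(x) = 1.68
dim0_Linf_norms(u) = [1.19, 1.2, 1.03]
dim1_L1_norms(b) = [1.07, 0.04, 0.44]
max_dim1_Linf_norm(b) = 0.85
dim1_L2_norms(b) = [0.88, 0.03, 0.36]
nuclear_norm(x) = 1.68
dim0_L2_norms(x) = [1.1, 0.91, 0.88]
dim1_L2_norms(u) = [1.83, 1.33]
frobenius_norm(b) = 0.95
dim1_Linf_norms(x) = [1.02, 0.04, 0.42]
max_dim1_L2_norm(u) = 1.83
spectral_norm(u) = 1.84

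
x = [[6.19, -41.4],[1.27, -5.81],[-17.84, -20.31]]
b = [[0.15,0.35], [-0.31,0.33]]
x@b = [[13.76,  -11.50], [1.99,  -1.47], [3.62,  -12.95]]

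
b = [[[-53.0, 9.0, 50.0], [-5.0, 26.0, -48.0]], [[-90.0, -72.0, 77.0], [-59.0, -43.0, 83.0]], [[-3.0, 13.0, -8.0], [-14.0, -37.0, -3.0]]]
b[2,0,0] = -3.0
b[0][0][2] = 50.0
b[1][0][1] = -72.0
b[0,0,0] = -53.0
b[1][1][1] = -43.0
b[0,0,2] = 50.0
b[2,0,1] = 13.0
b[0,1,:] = [-5.0, 26.0, -48.0]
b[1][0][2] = 77.0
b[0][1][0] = -5.0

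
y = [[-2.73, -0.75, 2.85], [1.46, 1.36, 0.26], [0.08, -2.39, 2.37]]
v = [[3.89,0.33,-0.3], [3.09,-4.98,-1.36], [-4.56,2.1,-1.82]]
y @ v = [[-25.93, 8.82, -3.35], [8.70, -5.75, -2.76], [-17.88, 16.91, -1.09]]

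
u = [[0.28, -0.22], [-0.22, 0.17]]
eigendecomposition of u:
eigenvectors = [[0.79, 0.62],  [-0.62, 0.79]]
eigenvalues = [0.45, -0.0]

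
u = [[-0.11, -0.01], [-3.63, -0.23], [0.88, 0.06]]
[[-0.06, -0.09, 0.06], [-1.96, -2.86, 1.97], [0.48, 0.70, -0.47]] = u@[[0.53, 0.75, -0.60], [0.17, 0.60, 0.9]]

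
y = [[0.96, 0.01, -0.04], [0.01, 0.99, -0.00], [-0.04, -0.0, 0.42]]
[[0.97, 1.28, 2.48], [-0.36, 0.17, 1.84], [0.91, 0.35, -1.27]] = y@[[1.11, 1.37, 2.45], [-0.37, 0.16, 1.83], [2.27, 0.97, -2.78]]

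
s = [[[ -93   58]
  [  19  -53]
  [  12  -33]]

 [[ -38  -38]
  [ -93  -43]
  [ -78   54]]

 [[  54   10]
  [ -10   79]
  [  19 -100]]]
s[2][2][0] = 19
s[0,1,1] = -53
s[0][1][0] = 19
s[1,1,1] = -43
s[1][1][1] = -43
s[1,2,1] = 54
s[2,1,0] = -10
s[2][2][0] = 19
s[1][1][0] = -93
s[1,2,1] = 54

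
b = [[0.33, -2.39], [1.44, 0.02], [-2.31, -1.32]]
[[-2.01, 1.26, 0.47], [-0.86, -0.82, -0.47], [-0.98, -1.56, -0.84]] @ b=[[0.07, 4.21], [-0.38, 2.66], [-0.63, 3.42]]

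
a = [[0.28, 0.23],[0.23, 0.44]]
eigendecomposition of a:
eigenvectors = [[-0.82,-0.58], [0.58,-0.82]]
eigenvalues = [0.12, 0.6]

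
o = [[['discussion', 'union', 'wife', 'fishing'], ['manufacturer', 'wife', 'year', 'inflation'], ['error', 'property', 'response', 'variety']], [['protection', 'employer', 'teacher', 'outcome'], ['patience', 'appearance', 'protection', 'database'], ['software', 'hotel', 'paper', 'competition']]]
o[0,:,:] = [['discussion', 'union', 'wife', 'fishing'], ['manufacturer', 'wife', 'year', 'inflation'], ['error', 'property', 'response', 'variety']]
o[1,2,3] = 'competition'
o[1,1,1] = 'appearance'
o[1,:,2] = ['teacher', 'protection', 'paper']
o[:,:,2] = [['wife', 'year', 'response'], ['teacher', 'protection', 'paper']]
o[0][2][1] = 'property'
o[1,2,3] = 'competition'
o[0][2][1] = 'property'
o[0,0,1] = 'union'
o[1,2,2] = 'paper'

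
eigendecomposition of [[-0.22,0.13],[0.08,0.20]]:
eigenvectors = [[-0.98,-0.28], [0.18,-0.96]]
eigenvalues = [-0.24, 0.22]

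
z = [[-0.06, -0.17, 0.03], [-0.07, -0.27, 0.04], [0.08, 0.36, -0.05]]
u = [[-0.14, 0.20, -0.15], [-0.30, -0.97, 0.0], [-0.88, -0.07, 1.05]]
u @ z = [[-0.02, -0.08, 0.01], [0.09, 0.31, -0.05], [0.14, 0.55, -0.08]]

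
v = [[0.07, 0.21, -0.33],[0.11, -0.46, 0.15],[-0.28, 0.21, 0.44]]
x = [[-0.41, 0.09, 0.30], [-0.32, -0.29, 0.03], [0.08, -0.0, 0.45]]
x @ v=[[-0.10, -0.06, 0.28], [-0.06, 0.07, 0.08], [-0.12, 0.11, 0.17]]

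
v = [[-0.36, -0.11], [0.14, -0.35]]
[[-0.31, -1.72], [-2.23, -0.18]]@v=[[-0.13, 0.64], [0.78, 0.31]]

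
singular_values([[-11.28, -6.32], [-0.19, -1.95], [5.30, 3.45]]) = [14.43, 1.63]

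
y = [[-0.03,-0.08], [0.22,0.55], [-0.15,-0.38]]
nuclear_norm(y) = 0.73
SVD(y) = [[-0.12, -0.74], [0.82, -0.45], [-0.56, -0.50]] @ diag([0.7246341875159843, 0.0023009309093860717]) @ [[0.37, 0.93],[-0.93, 0.37]]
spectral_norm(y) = 0.72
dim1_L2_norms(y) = [0.09, 0.59, 0.41]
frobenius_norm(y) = 0.72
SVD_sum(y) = [[-0.03,-0.08], [0.22,0.55], [-0.15,-0.38]] + [[0.00, -0.00],[0.0, -0.00],[0.00, -0.00]]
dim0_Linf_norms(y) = [0.22, 0.55]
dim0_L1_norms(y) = [0.4, 1.01]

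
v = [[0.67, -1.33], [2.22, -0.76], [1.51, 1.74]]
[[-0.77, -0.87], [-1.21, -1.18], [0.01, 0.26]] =v@ [[-0.42, -0.37], [0.37, 0.47]]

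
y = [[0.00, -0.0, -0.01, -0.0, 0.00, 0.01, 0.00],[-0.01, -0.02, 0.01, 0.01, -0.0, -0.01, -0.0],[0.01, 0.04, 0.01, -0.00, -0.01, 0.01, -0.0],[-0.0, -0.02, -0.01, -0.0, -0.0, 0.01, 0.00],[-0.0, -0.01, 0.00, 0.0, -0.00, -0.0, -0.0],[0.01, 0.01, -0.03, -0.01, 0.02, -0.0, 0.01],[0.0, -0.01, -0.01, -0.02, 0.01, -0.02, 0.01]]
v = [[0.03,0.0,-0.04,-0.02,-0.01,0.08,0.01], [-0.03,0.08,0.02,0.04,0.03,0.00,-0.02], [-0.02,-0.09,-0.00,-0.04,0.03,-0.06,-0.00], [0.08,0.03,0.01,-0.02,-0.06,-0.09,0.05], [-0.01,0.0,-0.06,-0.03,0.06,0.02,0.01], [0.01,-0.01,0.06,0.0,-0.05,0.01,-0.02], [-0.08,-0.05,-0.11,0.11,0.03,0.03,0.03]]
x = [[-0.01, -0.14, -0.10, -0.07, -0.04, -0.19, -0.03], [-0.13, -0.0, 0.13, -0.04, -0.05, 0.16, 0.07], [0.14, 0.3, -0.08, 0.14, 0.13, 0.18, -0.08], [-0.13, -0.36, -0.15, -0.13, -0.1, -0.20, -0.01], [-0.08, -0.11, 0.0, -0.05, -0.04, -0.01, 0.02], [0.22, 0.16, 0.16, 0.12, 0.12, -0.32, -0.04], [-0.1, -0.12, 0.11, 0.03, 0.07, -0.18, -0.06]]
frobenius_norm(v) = 0.33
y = x @ v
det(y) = 0.00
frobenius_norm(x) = 0.95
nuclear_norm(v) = 0.71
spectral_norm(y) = 0.06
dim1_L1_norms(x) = [0.58, 0.58, 1.05, 1.08, 0.31, 1.14, 0.67]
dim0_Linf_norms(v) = [0.08, 0.09, 0.11, 0.11, 0.06, 0.09, 0.05]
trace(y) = 0.00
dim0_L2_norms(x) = [0.34, 0.54, 0.31, 0.25, 0.23, 0.52, 0.13]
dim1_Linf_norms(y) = [0.01, 0.02, 0.04, 0.02, 0.01, 0.03, 0.02]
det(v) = -0.00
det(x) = 0.00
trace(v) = 0.19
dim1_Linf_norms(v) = [0.08, 0.08, 0.09, 0.09, 0.06, 0.06, 0.11]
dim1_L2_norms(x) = [0.27, 0.26, 0.44, 0.49, 0.15, 0.48, 0.28]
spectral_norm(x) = 0.72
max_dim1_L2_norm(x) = 0.49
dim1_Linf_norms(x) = [0.19, 0.16, 0.3, 0.36, 0.11, 0.32, 0.18]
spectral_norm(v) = 0.22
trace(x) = -0.64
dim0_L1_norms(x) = [0.81, 1.19, 0.73, 0.58, 0.55, 1.24, 0.31]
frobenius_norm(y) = 0.08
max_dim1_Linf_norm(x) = 0.36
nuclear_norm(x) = 1.73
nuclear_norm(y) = 0.15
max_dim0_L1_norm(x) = 1.24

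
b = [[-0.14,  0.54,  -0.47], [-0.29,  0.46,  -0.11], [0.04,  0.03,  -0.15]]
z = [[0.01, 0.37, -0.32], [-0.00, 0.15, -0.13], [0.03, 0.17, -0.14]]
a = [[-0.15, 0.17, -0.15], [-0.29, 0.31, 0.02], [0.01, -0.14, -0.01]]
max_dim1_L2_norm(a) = 0.42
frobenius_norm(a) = 0.52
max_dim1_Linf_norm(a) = 0.31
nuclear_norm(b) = 1.18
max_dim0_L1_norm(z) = 0.69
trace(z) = 0.02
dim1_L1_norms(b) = [1.15, 0.86, 0.22]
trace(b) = 0.17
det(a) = -0.01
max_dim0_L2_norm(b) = 0.71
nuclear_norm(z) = 0.60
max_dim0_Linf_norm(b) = 0.54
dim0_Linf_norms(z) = [0.03, 0.37, 0.32]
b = z + a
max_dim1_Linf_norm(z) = 0.37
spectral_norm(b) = 0.89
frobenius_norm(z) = 0.57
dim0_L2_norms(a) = [0.33, 0.38, 0.15]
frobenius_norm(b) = 0.93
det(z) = 0.00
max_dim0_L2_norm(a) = 0.38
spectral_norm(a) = 0.50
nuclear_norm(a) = 0.72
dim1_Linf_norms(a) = [0.17, 0.31, 0.14]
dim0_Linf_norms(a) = [0.29, 0.31, 0.15]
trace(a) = 0.15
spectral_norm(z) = 0.57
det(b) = -0.00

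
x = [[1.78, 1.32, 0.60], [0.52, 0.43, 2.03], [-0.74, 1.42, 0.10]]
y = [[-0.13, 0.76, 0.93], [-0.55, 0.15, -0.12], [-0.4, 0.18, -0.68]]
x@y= [[-1.20, 1.66, 1.09], [-1.12, 0.83, -0.95], [-0.72, -0.33, -0.93]]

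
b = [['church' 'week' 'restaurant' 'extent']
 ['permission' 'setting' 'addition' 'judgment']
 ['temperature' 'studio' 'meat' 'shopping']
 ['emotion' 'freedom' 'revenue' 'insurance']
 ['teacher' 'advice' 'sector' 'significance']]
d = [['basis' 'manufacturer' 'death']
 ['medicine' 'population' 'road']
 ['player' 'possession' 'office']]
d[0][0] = 'basis'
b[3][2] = 'revenue'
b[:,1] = ['week', 'setting', 'studio', 'freedom', 'advice']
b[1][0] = 'permission'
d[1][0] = 'medicine'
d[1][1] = 'population'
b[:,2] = ['restaurant', 'addition', 'meat', 'revenue', 'sector']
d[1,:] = ['medicine', 'population', 'road']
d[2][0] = 'player'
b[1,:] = ['permission', 'setting', 'addition', 'judgment']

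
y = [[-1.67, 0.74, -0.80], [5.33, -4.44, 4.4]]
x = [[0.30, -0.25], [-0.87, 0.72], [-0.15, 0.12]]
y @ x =[[-1.02, 0.85], [4.8, -4.0]]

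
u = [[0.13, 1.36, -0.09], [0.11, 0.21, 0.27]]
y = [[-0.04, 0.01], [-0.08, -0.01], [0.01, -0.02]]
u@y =[[-0.11, -0.01], [-0.02, -0.01]]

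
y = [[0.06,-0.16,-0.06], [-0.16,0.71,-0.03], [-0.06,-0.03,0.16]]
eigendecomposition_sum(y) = [[0.04,  -0.16,  0.0],[-0.16,  0.71,  -0.02],[0.0,  -0.02,  0.0]] + [[-0.0,-0.00,-0.0], [-0.0,-0.0,-0.00], [-0.0,-0.0,-0.00]] + [[0.03, 0.0, -0.06], [0.0, 0.00, -0.01], [-0.06, -0.01, 0.16]]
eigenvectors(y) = [[-0.22, 0.90, -0.37],  [0.97, 0.22, -0.06],  [-0.03, 0.37, 0.93]]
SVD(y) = [[-0.22, -0.37, 0.9], [0.97, -0.06, 0.22], [-0.03, 0.93, 0.37]] @ diag([0.7476689397366587, 0.18568761428316233, 0.0033565540198212023]) @ [[-0.22, 0.97, -0.03], [-0.37, -0.06, 0.93], [-0.90, -0.22, -0.37]]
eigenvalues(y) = [0.75, -0.0, 0.19]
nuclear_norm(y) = 0.94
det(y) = -0.00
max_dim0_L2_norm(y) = 0.73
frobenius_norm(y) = 0.77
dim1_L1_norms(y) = [0.28, 0.9, 0.25]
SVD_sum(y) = [[0.04,-0.16,0.00], [-0.16,0.71,-0.02], [0.00,-0.02,0.00]] + [[0.03, 0.0, -0.06], [0.00, 0.00, -0.01], [-0.06, -0.01, 0.16]] + [[-0.00, -0.0, -0.0], [-0.0, -0.0, -0.0], [-0.0, -0.00, -0.0]]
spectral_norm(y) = 0.75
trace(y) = 0.93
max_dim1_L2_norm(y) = 0.73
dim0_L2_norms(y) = [0.18, 0.73, 0.17]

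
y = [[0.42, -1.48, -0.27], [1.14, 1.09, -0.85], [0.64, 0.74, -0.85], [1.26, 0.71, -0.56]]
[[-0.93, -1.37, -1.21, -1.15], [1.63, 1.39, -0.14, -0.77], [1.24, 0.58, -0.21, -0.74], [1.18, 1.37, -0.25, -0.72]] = y@ [[0.22, 0.91, -0.3, -0.40], [0.8, 1.02, 0.63, 0.48], [-0.6, 0.89, 0.57, 0.99]]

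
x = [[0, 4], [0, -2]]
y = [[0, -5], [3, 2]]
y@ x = [[0, 10], [0, 8]]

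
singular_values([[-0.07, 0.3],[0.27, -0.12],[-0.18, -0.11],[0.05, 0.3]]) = [0.46, 0.33]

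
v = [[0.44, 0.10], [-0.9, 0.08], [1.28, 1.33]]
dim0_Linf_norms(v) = [1.28, 1.33]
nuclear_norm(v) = 2.68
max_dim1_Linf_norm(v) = 1.33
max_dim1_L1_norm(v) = 2.61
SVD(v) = [[-0.21, 0.27], [0.33, -0.88], [-0.92, -0.38]] @ diag([1.985440158017698, 0.6966544185825985]) @ [[-0.79, -0.61], [0.61, -0.79]]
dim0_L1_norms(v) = [2.62, 1.51]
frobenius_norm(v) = 2.10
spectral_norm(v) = 1.99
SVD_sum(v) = [[0.32, 0.25],  [-0.52, -0.41],  [1.44, 1.12]] + [[0.12,-0.15], [-0.38,0.49], [-0.16,0.21]]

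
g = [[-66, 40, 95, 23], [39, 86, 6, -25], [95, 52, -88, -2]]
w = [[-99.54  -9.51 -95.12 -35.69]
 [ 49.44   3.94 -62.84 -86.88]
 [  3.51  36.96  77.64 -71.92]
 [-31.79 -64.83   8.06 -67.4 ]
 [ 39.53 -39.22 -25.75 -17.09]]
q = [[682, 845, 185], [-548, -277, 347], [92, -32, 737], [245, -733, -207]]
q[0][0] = 682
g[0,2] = 95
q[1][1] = -277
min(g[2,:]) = -88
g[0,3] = 23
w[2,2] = 77.64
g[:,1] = [40, 86, 52]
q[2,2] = 737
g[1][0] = 39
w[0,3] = -35.69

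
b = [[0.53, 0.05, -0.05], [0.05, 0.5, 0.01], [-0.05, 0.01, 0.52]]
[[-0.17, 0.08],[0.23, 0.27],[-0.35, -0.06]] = b @ [[-0.44, 0.09],[0.51, 0.54],[-0.72, -0.11]]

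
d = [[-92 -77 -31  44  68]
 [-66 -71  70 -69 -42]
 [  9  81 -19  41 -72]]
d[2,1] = 81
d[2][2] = -19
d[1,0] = -66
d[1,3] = -69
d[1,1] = -71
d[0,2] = -31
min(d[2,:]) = -72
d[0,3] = 44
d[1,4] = -42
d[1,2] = 70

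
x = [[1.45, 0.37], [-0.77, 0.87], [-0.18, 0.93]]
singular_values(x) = [1.68, 1.29]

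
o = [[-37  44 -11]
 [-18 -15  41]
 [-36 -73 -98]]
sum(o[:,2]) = -68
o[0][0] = -37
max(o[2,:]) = -36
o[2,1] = -73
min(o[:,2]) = -98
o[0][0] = -37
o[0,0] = -37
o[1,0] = -18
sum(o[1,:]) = 8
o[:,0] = [-37, -18, -36]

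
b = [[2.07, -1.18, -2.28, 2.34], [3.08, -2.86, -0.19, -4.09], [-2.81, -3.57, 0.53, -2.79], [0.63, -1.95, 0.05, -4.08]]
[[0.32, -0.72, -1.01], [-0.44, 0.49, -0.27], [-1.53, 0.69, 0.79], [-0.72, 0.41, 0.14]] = b@[[0.19, 0.02, -0.15], [0.20, -0.13, -0.03], [0.04, 0.37, 0.28], [0.11, -0.03, -0.04]]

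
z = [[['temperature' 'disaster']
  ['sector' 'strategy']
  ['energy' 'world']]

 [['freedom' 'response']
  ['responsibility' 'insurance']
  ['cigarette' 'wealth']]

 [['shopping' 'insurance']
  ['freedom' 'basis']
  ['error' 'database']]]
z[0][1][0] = 'sector'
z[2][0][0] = 'shopping'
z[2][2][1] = 'database'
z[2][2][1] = 'database'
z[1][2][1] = 'wealth'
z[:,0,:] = [['temperature', 'disaster'], ['freedom', 'response'], ['shopping', 'insurance']]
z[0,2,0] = 'energy'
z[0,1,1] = 'strategy'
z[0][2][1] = 'world'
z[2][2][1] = 'database'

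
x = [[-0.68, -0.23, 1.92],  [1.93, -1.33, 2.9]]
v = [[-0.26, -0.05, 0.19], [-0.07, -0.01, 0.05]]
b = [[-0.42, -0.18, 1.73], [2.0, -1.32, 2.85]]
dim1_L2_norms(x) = [2.05, 3.73]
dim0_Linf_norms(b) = [2.0, 1.32, 2.85]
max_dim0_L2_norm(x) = 3.48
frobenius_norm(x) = 4.26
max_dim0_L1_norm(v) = 0.33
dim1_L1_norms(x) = [2.83, 6.16]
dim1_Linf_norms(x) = [1.92, 2.9]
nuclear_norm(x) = 5.51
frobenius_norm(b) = 4.13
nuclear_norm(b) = 5.22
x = b + v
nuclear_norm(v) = 0.34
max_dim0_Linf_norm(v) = 0.26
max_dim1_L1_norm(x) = 6.16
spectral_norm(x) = 3.96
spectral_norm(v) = 0.34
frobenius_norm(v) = 0.34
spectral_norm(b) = 3.92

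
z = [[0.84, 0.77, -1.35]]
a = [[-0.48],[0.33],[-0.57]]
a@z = [[-0.40, -0.37, 0.65], [0.28, 0.25, -0.45], [-0.48, -0.44, 0.77]]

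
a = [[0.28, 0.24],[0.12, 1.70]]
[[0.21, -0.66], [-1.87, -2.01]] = a@[[1.81, -1.44], [-1.23, -1.08]]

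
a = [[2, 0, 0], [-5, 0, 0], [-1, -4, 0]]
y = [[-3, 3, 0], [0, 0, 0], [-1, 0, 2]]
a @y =[[-6, 6, 0], [15, -15, 0], [3, -3, 0]]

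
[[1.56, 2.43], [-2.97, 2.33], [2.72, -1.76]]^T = [[1.56,-2.97,2.72], [2.43,2.33,-1.76]]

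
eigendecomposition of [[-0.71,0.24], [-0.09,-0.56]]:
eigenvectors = [[(0.85+0j),(0.85-0j)], [(0.27+0.45j),0.27-0.45j]]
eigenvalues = [(-0.64+0.13j), (-0.64-0.13j)]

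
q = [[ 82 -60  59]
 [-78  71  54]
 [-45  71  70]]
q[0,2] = 59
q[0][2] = 59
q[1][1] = 71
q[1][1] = 71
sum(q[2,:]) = 96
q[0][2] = 59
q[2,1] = 71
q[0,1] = -60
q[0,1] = -60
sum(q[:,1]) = 82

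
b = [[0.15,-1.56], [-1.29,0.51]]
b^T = [[0.15, -1.29], [-1.56, 0.51]]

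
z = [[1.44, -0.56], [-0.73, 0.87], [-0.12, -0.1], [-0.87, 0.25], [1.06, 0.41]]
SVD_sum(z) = [[1.46, -0.49], [-0.92, 0.31], [-0.08, 0.03], [-0.86, 0.29], [0.83, -0.28]] + [[-0.02, -0.07], [0.19, 0.56], [-0.04, -0.13], [-0.01, -0.04], [0.23, 0.69]]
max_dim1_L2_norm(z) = 1.55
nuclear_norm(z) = 3.17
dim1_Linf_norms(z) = [1.44, 0.87, 0.12, 0.87, 1.06]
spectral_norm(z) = 2.22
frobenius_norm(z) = 2.41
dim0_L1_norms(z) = [4.22, 2.19]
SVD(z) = [[-0.70, 0.07], [0.44, -0.62], [0.04, 0.14], [0.41, 0.04], [-0.39, -0.77]] @ diag([2.215818376736478, 0.9500783764073994]) @ [[-0.95, 0.32],[-0.32, -0.95]]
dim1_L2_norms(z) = [1.55, 1.14, 0.16, 0.91, 1.14]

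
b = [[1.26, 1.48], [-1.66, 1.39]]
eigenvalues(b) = [(1.33+1.57j), (1.33-1.57j)]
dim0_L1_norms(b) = [2.92, 2.87]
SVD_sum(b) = [[0.06, -0.05], [-1.71, 1.33]] + [[1.20, 1.53], [0.05, 0.06]]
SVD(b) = [[-0.04, 1.0], [1.00, 0.04]] @ diag([2.165409653999912, 1.9433736208881662]) @ [[-0.79, 0.62], [0.62, 0.79]]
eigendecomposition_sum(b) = [[0.63+0.81j,  (0.74-0.63j)], [(-0.83+0.7j),  (0.7+0.76j)]] + [[(0.63-0.81j), 0.74+0.63j], [-0.83-0.70j, 0.70-0.76j]]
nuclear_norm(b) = 4.11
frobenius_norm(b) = 2.91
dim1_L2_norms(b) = [1.94, 2.17]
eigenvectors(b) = [[(-0.03+0.69j), (-0.03-0.69j)], [-0.73+0.00j, -0.73-0.00j]]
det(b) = 4.21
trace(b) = 2.65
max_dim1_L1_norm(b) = 3.05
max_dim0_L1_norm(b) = 2.92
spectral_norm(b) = 2.17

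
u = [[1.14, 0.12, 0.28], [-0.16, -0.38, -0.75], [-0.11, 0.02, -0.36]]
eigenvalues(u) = [(1.11+0j), (-0.36+0.14j), (-0.36-0.14j)]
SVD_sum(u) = [[0.93,  0.24,  0.57], [-0.50,  -0.13,  -0.3], [-0.23,  -0.06,  -0.14]] + [[0.21, -0.12, -0.29], [0.34, -0.2, -0.47], [0.12, -0.07, -0.16]] + [[0.0, 0.01, -0.0], [-0.0, -0.05, 0.02], [0.0, 0.15, -0.06]]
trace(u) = 0.40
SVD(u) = [[-0.86,-0.50,0.04], [0.46,-0.82,-0.35], [0.21,-0.28,0.94]] @ diag([1.296326339514145, 0.7470296347678798, 0.16877424643714253]) @ [[-0.83, -0.21, -0.51], [-0.55, 0.33, 0.77], [0.01, 0.92, -0.39]]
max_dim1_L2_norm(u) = 1.18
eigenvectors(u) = [[(-0.99+0j), -0.08+0.03j, -0.08-0.03j], [0.07+0.00j, 0.98+0.00j, 0.98-0.00j], [(0.08+0j), -0.02-0.19j, -0.02+0.19j]]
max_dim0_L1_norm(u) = 1.41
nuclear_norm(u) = 2.21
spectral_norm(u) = 1.30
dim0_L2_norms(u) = [1.16, 0.4, 0.88]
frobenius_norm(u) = 1.51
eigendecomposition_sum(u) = [[1.13+0.00j,(0.09-0j),(0.17+0j)], [(-0.08+0j),(-0.01+0j),(-0.01-0j)], [-0.09+0.00j,-0.01+0.00j,-0.01-0.00j]] + [[0.01+0.00j, (0.01-0.01j), 0.06+0.06j],[(-0.04-0.06j), -0.19+0.05j, -0.37-0.90j],[(-0.01+0.01j), (0.01+0.04j), -0.17+0.09j]] + [[(0.01-0j), (0.01+0.01j), 0.06-0.06j], [-0.04+0.06j, -0.19-0.05j, -0.37+0.90j], [(-0.01-0.01j), 0.01-0.04j, (-0.17-0.09j)]]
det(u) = 0.16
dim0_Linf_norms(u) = [1.14, 0.38, 0.75]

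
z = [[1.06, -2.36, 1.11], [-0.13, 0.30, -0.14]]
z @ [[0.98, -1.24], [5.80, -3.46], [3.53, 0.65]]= [[-8.73,  7.57], [1.12,  -0.97]]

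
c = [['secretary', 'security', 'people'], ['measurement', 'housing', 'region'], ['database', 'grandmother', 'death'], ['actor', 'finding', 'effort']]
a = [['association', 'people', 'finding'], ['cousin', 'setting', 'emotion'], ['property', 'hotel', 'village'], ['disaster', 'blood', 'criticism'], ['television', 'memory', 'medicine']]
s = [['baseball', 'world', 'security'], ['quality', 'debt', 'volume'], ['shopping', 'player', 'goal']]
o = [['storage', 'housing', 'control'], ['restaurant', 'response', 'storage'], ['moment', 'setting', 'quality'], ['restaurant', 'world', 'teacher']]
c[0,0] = 'secretary'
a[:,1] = ['people', 'setting', 'hotel', 'blood', 'memory']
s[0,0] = 'baseball'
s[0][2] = 'security'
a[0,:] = ['association', 'people', 'finding']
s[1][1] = 'debt'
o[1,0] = 'restaurant'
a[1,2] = 'emotion'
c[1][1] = 'housing'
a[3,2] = 'criticism'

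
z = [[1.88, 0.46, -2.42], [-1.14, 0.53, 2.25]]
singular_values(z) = [3.95, 0.79]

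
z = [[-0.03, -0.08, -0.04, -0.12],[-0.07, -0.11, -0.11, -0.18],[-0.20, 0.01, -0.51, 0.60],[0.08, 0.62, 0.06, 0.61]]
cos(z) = [[1.00, 0.03, -0.01, 0.04], [-0.01, 1.05, -0.03, 0.07], [-0.08, -0.19, 0.85, -0.04], [0.00, -0.15, 0.03, 0.86]]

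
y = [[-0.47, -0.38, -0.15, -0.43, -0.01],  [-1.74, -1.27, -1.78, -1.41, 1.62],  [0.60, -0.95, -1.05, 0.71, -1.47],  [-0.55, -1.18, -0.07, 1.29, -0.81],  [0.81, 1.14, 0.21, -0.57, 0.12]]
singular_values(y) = [3.67, 2.96, 1.41, 0.42, 0.09]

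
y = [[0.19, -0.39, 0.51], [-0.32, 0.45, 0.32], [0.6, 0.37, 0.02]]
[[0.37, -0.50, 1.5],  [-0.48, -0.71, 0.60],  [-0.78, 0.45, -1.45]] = y @[[-0.48, 0.83, -1.58], [-1.32, -0.05, -1.48], [-0.11, -1.33, 2.39]]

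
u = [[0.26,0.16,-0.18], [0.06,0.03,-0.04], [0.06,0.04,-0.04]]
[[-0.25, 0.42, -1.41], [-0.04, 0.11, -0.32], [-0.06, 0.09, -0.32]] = u @[[2.5,  3.31,  -4.23], [-1.36,  -1.27,  -0.03], [3.81,  1.34,  1.68]]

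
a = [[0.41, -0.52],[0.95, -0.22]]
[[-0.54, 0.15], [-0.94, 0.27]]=a@[[-0.92, 0.26], [0.31, -0.09]]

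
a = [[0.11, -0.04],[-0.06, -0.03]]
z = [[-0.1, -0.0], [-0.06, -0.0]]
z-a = [[-0.21, 0.04],[0.00, 0.03]]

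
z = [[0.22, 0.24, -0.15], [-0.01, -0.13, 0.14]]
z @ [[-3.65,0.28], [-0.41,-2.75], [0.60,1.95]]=[[-0.99, -0.89], [0.17, 0.63]]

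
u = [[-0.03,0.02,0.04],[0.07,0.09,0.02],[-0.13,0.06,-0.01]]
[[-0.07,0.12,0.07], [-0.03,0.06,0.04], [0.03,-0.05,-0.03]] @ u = [[0.0, 0.01, -0.0],[-0.0, 0.01, -0.0],[-0.0, -0.01, 0.0]]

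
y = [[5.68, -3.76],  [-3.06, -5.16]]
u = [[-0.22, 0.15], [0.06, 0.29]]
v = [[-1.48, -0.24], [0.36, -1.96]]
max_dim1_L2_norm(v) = 1.99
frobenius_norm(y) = 9.08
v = y @ u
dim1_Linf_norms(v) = [1.48, 1.96]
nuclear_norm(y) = 12.81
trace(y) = 0.52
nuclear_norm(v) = 3.49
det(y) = -40.81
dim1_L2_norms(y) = [6.81, 6.0]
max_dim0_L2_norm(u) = 0.33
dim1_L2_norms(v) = [1.5, 1.99]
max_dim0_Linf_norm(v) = 1.96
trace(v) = -3.44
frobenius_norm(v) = 2.49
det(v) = 2.99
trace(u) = 0.07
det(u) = -0.07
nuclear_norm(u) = 0.55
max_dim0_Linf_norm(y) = 5.68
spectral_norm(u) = 0.33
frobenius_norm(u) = 0.40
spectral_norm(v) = 1.99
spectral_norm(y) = 6.84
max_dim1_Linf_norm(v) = 1.96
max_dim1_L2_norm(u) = 0.3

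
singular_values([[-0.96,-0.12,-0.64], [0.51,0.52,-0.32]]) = [1.22, 0.7]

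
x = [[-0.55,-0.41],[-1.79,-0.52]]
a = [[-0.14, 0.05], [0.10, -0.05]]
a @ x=[[-0.01,  0.03], [0.03,  -0.02]]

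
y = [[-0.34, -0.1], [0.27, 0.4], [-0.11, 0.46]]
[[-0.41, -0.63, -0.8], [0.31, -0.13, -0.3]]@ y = [[0.06, -0.58],[-0.11, -0.22]]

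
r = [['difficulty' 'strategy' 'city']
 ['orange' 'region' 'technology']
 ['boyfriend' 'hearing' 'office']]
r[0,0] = 'difficulty'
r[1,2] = 'technology'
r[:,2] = ['city', 'technology', 'office']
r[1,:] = ['orange', 'region', 'technology']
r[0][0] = 'difficulty'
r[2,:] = ['boyfriend', 'hearing', 'office']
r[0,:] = ['difficulty', 'strategy', 'city']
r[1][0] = 'orange'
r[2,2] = 'office'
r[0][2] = 'city'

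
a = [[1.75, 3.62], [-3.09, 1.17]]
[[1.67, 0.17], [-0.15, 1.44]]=a@ [[0.19, -0.38], [0.37, 0.23]]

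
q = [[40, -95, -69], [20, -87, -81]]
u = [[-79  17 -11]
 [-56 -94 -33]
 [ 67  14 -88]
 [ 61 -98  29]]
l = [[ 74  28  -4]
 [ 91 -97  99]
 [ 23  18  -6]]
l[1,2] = 99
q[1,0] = 20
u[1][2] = -33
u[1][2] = -33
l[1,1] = -97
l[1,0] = 91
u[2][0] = 67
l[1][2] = 99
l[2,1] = 18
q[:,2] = [-69, -81]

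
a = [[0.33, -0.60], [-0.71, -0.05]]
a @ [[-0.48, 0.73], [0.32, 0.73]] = [[-0.35, -0.2], [0.32, -0.55]]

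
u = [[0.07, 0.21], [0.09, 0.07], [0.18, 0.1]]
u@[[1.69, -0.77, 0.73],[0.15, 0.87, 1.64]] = [[0.15, 0.13, 0.4], [0.16, -0.01, 0.18], [0.32, -0.05, 0.30]]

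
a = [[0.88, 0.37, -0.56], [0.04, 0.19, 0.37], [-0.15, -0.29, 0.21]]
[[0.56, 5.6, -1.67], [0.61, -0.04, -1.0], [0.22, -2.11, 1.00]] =a@[[1.94, 3.18, -0.90], [-0.52, 3.87, -3.56], [1.71, -2.45, -0.79]]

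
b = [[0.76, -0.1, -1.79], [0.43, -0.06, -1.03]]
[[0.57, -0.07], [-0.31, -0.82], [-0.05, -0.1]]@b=[[0.40, -0.05, -0.95], [-0.59, 0.08, 1.40], [-0.08, 0.01, 0.19]]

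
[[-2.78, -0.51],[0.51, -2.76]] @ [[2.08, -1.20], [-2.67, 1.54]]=[[-4.42, 2.55],[8.43, -4.86]]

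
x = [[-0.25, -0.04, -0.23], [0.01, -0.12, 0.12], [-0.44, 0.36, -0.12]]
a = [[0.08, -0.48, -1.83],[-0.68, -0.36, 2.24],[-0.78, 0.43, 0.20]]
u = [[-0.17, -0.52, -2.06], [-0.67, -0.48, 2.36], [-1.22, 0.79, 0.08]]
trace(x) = -0.49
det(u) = 4.09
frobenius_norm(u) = 3.59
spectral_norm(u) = 3.17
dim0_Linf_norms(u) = [1.22, 0.79, 2.36]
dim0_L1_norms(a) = [1.54, 1.27, 4.27]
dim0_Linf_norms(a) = [0.78, 0.48, 2.24]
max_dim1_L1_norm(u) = 3.51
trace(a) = -0.08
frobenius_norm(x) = 0.70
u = a + x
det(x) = 0.02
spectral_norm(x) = 0.64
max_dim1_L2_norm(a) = 2.37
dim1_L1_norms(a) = [2.39, 3.28, 1.41]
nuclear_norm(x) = 1.02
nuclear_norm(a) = 4.51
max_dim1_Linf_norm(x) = 0.44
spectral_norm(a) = 2.97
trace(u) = -0.57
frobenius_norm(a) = 3.17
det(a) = 1.74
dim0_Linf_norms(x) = [0.44, 0.36, 0.23]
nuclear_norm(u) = 5.50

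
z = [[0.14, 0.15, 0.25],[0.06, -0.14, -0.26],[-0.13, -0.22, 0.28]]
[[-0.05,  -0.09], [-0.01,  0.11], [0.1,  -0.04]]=z @ [[-0.28, 0.10], [-0.20, -0.22], [0.07, -0.28]]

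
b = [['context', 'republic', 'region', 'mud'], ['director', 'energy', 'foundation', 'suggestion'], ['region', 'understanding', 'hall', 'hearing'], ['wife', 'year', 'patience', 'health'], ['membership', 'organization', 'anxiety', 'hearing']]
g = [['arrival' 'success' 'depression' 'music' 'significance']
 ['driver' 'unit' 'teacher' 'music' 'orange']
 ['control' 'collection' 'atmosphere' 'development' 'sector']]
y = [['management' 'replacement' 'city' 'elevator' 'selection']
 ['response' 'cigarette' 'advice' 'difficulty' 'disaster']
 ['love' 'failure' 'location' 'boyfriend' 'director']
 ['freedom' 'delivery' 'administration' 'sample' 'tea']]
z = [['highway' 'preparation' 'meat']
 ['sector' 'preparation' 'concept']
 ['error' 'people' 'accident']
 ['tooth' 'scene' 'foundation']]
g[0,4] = 'significance'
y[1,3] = 'difficulty'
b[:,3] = ['mud', 'suggestion', 'hearing', 'health', 'hearing']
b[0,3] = 'mud'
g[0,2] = 'depression'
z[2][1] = 'people'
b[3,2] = 'patience'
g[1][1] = 'unit'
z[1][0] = 'sector'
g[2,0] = 'control'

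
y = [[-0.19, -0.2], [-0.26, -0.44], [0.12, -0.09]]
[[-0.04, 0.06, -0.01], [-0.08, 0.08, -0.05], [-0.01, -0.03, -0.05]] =y @ [[0.03, -0.28, -0.22], [0.16, -0.01, 0.25]]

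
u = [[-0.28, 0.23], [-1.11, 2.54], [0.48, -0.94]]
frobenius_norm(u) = 2.99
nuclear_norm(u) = 3.15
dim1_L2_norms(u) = [0.36, 2.77, 1.06]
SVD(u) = [[-0.11, 0.93], [-0.93, -0.22], [0.35, -0.29]] @ diag([2.9832112332869776, 0.17161217203448267]) @ [[0.41, -0.91],[-0.91, -0.41]]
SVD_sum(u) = [[-0.13, 0.30], [-1.14, 2.52], [0.44, -0.96]] + [[-0.15, -0.07], [0.03, 0.02], [0.04, 0.02]]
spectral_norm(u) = 2.98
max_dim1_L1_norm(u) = 3.65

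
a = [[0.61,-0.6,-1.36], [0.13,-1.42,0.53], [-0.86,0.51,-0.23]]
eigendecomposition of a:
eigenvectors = [[-0.88, -0.67, 0.06], [0.05, -0.58, 0.95], [0.48, -0.46, -0.32]]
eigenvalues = [1.39, -0.84, -1.59]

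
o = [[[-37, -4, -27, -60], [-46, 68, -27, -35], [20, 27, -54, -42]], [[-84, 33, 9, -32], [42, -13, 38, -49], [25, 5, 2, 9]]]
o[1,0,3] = -32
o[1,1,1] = -13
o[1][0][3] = -32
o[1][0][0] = -84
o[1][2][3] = 9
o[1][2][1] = 5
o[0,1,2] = -27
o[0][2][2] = -54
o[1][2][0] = 25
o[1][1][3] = -49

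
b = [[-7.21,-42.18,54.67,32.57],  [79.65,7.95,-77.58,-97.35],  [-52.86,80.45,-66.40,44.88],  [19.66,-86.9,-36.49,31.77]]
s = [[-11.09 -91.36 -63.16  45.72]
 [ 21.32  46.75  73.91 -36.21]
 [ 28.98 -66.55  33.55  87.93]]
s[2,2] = 33.55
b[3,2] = -36.49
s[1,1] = 46.75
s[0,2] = -63.16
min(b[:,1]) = -86.9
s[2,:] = [28.98, -66.55, 33.55, 87.93]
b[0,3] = 32.57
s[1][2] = 73.91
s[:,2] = [-63.16, 73.91, 33.55]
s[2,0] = 28.98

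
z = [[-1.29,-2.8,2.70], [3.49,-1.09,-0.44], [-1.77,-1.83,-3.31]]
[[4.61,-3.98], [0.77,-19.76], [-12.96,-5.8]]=z@[[0.86, -4.05], [0.84, 4.61], [2.99, 1.37]]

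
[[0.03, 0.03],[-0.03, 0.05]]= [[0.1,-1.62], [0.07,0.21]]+[[-0.07, 1.65], [-0.10, -0.16]]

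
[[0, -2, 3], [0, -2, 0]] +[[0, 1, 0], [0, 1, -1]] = [[0, -1, 3], [0, -1, -1]]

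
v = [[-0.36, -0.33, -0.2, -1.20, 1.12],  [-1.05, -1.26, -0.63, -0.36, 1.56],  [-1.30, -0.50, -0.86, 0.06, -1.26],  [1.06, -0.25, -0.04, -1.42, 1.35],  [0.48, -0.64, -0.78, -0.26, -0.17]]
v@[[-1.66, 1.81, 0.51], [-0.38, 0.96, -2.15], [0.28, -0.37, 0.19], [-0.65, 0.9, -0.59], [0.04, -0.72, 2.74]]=[[1.49, -2.78, 4.26],[2.34, -4.32, 6.54],[2.02, -1.55, -3.24],[-0.70, -0.56, 5.61],[-0.61, 0.43, 1.16]]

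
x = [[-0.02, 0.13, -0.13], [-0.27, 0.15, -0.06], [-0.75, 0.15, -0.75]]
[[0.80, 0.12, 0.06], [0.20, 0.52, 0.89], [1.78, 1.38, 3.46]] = x@[[1.67,  -1.58,  -3.74], [2.99,  0.57,  -1.27], [-3.45,  -0.14,  -1.13]]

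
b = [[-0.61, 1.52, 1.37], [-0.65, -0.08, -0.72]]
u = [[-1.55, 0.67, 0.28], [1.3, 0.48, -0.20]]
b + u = [[-2.16, 2.19, 1.65], [0.65, 0.40, -0.92]]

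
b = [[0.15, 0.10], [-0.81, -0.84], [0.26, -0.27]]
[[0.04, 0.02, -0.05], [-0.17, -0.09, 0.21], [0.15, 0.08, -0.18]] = b@ [[0.39,  0.21,  -0.48], [-0.17,  -0.09,  0.21]]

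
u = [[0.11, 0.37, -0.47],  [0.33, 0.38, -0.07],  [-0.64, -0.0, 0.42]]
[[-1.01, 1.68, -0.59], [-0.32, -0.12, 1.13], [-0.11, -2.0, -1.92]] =u @ [[0.97, 0.14, 4.28], [-1.46, -1.27, -0.38], [1.22, -4.54, 1.96]]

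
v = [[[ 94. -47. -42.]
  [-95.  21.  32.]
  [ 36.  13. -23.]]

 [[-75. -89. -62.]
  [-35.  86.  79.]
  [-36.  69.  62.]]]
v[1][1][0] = -35.0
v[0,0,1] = -47.0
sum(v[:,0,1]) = -136.0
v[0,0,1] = -47.0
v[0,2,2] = -23.0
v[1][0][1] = -89.0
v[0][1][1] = 21.0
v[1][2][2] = 62.0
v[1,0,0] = -75.0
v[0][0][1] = -47.0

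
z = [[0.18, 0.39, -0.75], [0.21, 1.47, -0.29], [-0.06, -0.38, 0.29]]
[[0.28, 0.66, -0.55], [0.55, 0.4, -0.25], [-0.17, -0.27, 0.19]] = z @ [[0.46, 0.19, -0.86], [0.29, 0.09, 0.06], [-0.11, -0.79, 0.56]]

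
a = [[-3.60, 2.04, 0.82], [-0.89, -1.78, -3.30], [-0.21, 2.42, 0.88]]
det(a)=-22.172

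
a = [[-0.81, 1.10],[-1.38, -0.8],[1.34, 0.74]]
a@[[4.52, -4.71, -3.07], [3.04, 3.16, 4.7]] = [[-0.32, 7.29, 7.66], [-8.67, 3.97, 0.48], [8.31, -3.97, -0.64]]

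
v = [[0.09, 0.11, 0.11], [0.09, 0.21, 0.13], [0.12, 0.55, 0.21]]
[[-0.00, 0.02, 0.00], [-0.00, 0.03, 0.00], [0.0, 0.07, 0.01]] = v@[[-0.15, 0.04, -0.07], [0.01, 0.11, 0.02], [0.08, -0.00, 0.04]]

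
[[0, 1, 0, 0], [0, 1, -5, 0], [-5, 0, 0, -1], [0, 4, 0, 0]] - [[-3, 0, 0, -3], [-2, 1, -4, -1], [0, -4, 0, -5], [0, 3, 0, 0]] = [[3, 1, 0, 3], [2, 0, -1, 1], [-5, 4, 0, 4], [0, 1, 0, 0]]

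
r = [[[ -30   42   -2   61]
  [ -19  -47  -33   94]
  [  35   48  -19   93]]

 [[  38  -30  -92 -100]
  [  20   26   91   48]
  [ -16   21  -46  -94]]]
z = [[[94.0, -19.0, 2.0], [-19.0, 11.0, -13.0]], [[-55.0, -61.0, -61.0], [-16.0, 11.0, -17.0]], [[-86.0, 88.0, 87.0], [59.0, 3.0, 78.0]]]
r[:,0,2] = [-2, -92]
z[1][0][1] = -61.0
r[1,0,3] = -100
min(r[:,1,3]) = 48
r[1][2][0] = -16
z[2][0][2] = 87.0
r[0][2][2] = -19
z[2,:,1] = [88.0, 3.0]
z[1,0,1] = -61.0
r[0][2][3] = 93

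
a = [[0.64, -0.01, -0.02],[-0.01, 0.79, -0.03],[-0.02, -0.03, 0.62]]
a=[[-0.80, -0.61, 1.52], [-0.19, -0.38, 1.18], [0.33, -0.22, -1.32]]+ [[1.44, 0.60, -1.54], [0.18, 1.17, -1.21], [-0.35, 0.19, 1.94]]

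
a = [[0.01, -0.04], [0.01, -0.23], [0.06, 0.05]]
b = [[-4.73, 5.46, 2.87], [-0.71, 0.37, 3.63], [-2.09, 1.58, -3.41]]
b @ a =[[0.18,-0.92], [0.21,0.12], [-0.21,-0.45]]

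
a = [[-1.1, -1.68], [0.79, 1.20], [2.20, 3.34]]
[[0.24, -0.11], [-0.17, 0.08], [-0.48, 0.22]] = a @ [[0.01, -0.16], [-0.15, 0.17]]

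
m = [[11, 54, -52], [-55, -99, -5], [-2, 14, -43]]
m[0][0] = 11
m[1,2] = -5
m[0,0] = 11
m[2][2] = -43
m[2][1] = 14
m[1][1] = -99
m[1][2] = -5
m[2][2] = -43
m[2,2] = -43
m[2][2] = -43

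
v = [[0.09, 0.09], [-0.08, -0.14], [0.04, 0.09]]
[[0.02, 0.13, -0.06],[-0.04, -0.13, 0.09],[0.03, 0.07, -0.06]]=v@[[-0.12, 1.33, -0.12], [0.36, 0.14, -0.59]]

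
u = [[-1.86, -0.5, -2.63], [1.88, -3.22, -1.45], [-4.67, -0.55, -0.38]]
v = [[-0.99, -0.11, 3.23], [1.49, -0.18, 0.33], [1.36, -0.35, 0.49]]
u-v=[[-0.87, -0.39, -5.86],[0.39, -3.04, -1.78],[-6.03, -0.20, -0.87]]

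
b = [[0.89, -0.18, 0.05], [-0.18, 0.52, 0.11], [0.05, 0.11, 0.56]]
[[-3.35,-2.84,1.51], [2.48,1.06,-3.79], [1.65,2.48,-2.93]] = b@[[-3.29, -3.50, 0.67], [3.07, -0.18, -6.19], [2.64, 4.77, -4.08]]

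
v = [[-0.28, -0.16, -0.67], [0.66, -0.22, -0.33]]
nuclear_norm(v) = 1.51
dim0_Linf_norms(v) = [0.66, 0.22, 0.67]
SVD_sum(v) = [[0.22, -0.16, -0.40], [0.28, -0.22, -0.53]] + [[-0.50, 0.00, -0.27], [0.38, -0.0, 0.20]]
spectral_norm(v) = 0.80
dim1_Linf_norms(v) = [0.67, 0.66]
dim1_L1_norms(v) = [1.11, 1.21]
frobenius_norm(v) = 1.07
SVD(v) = [[0.60, 0.80], [0.8, -0.60]] @ diag([0.8044529373542771, 0.7061554160254493]) @ [[0.44, -0.34, -0.83], [-0.88, 0.01, -0.47]]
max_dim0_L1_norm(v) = 1.0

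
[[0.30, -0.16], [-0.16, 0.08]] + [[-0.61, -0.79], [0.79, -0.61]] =[[-0.31, -0.95], [0.63, -0.53]]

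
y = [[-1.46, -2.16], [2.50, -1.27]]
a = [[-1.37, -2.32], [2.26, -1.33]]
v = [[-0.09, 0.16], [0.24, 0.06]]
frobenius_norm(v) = 0.31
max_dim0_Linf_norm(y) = 2.5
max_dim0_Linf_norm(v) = 0.24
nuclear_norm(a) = 5.32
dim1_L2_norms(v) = [0.18, 0.25]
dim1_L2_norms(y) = [2.61, 2.8]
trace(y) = -2.73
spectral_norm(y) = 2.90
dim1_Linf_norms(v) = [0.16, 0.24]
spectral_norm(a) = 2.69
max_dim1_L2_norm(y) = 2.8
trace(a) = -2.70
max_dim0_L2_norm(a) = 2.67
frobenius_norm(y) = 3.83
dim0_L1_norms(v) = [0.33, 0.22]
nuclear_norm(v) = 0.43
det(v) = -0.04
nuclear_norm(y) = 5.40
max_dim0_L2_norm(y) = 2.9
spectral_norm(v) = 0.26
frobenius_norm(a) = 3.76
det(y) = 7.25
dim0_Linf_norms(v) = [0.24, 0.16]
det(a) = 7.07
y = v + a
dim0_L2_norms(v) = [0.26, 0.17]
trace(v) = -0.03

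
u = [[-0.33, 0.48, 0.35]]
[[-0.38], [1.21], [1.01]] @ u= [[0.13, -0.18, -0.13], [-0.4, 0.58, 0.42], [-0.33, 0.48, 0.35]]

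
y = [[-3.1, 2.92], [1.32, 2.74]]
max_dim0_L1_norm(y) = 5.66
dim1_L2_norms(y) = [4.26, 3.04]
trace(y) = -0.36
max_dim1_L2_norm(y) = 4.26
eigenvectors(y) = [[-0.98,  -0.41], [0.20,  -0.91]]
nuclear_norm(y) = 7.22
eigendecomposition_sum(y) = [[-3.38, 1.53], [0.69, -0.31]] + [[0.28,1.39], [0.63,3.05]]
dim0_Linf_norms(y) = [3.1, 2.92]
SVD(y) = [[0.94, 0.35], [0.35, -0.94]] @ diag([4.428434563630051, 2.7884345636300516]) @ [[-0.55, 0.84], [-0.84, -0.55]]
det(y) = -12.35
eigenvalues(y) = [-3.7, 3.34]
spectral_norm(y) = 4.43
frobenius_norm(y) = 5.23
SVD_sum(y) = [[-2.28, 3.46],[-0.86, 1.31]] + [[-0.82, -0.54], [2.18, 1.43]]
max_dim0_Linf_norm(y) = 3.1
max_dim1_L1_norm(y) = 6.02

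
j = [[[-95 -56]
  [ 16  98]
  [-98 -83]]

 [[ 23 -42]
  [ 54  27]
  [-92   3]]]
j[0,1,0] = 16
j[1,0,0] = 23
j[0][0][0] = -95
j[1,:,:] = [[23, -42], [54, 27], [-92, 3]]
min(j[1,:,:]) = -92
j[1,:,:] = [[23, -42], [54, 27], [-92, 3]]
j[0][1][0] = 16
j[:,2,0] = [-98, -92]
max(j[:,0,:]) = 23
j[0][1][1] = 98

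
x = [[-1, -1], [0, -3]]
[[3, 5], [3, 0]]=x@[[-2, -5], [-1, 0]]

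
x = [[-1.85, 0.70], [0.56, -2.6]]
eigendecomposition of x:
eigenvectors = [[0.89, -0.54], [0.45, 0.84]]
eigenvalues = [-1.5, -2.95]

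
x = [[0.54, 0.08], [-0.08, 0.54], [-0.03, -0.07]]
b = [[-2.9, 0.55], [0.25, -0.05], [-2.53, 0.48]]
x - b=[[3.44, -0.47],[-0.33, 0.59],[2.5, -0.55]]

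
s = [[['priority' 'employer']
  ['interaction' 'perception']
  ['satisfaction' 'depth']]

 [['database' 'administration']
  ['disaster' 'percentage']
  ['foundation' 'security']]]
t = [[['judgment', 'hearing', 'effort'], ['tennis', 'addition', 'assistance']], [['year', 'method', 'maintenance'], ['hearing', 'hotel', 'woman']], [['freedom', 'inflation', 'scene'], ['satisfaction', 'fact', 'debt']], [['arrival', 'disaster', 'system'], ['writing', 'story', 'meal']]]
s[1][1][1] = 'percentage'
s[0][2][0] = 'satisfaction'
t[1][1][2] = 'woman'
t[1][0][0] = 'year'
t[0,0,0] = 'judgment'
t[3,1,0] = 'writing'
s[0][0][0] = 'priority'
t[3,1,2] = 'meal'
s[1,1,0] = 'disaster'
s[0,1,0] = 'interaction'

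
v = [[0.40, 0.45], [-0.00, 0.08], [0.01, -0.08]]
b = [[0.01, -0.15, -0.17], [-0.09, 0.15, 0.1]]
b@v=[[0.00, 0.01], [-0.03, -0.04]]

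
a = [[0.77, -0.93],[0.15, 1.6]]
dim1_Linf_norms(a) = [0.93, 1.6]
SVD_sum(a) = [[0.17, -1.03], [-0.25, 1.53]] + [[0.60,0.10],[0.4,0.07]]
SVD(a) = [[-0.56, 0.83], [0.83, 0.56]] @ diag([1.8717338481012267, 0.732743066751351]) @ [[-0.16,0.99], [0.99,0.16]]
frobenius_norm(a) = 2.01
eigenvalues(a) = [1.0, 1.37]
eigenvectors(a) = [[-0.97, 0.84],[0.24, -0.54]]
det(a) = 1.37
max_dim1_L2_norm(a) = 1.61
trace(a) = 2.37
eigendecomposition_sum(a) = [[1.65, 2.58], [-0.42, -0.65]] + [[-0.88, -3.51], [0.57, 2.25]]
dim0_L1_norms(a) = [0.92, 2.53]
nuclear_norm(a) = 2.60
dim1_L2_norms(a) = [1.21, 1.61]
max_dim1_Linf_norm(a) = 1.6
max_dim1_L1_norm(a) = 1.75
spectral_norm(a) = 1.87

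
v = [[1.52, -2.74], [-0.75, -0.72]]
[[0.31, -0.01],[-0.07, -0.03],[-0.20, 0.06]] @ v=[[0.48, -0.84],[-0.08, 0.21],[-0.35, 0.5]]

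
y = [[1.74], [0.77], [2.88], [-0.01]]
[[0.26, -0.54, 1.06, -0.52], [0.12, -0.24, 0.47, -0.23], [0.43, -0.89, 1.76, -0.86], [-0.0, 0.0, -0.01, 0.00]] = y@[[0.15, -0.31, 0.61, -0.3]]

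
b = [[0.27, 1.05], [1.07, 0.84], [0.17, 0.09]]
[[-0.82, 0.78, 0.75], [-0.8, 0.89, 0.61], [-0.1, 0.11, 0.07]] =b @[[-0.17,0.31,0.01], [-0.74,0.66,0.71]]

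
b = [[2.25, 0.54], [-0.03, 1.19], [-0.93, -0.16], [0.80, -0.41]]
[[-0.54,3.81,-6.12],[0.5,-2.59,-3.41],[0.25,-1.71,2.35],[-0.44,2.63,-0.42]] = b @ [[-0.34, 2.20, -2.02], [0.41, -2.12, -2.92]]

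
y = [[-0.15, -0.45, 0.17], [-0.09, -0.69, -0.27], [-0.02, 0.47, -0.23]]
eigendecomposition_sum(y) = [[-0.80-0.00j, -0.62+0.00j, -1.34+0.00j], [-0.05-0.00j, -0.04+0.00j, (-0.09+0j)], [0.35+0.00j, (0.27-0j), (0.58-0j)]] + [[(0.32-0.54j), (0.08-1.63j), 0.75-1.47j], [(-0.02-0.23j), (-0.33-0.5j), -0.09-0.60j], [-0.18+0.43j, (0.1+1.2j), -0.41+1.15j]] + [[0.32+0.54j, (0.08+1.63j), (0.75+1.47j)],[(-0.02+0.23j), (-0.33+0.5j), -0.09+0.60j],[-0.18-0.43j, (0.1-1.2j), -0.41-1.15j]]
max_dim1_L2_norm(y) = 0.75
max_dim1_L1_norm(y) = 1.05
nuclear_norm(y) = 1.47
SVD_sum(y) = [[-0.06,-0.46,-0.00], [-0.09,-0.69,-0.00], [0.06,0.46,0.0]] + [[0.00, -0.00, 0.17],[-0.01, 0.0, -0.27],[-0.01, 0.00, -0.23]] + [[-0.09,0.01,0.00],[0.01,-0.0,-0.0],[-0.08,0.01,0.0]]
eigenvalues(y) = [(-0.25+0j), (-0.41+0.11j), (-0.41-0.11j)]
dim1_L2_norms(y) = [0.5, 0.75, 0.52]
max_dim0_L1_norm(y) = 1.61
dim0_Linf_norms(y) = [0.15, 0.69, 0.27]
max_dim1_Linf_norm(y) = 0.69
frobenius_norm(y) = 1.04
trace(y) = -1.07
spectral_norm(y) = 0.96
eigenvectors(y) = [[(-0.91+0j), (-0.77+0j), (-0.77-0j)], [-0.06+0.00j, (-0.23+0.17j), (-0.23-0.17j)], [(0.4+0j), (0.57-0.08j), (0.57+0.08j)]]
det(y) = -0.05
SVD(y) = [[-0.49,-0.43,-0.76], [-0.73,0.68,0.08], [0.48,0.59,-0.64]] @ diag([0.9569925078222102, 0.3934010156389835, 0.12083451852170672]) @ [[0.13, 0.99, 0.00],[-0.02, 0.01, -1.00],[0.99, -0.13, -0.02]]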